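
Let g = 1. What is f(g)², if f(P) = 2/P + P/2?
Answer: 25/4 ≈ 6.2500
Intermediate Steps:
f(P) = P/2 + 2/P (f(P) = 2/P + P*(½) = 2/P + P/2 = P/2 + 2/P)
f(g)² = ((½)*1 + 2/1)² = (½ + 2*1)² = (½ + 2)² = (5/2)² = 25/4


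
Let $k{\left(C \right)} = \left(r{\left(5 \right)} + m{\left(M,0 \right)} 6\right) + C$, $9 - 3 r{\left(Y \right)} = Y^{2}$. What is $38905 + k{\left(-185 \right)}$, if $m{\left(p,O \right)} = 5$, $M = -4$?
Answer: $\frac{116234}{3} \approx 38745.0$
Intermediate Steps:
$r{\left(Y \right)} = 3 - \frac{Y^{2}}{3}$
$k{\left(C \right)} = \frac{74}{3} + C$ ($k{\left(C \right)} = \left(\left(3 - \frac{5^{2}}{3}\right) + 5 \cdot 6\right) + C = \left(\left(3 - \frac{25}{3}\right) + 30\right) + C = \left(- \frac{16}{3} + 30\right) + C = \frac{74}{3} + C$)
$38905 + k{\left(-185 \right)} = 38905 + \left(\frac{74}{3} - 185\right) = 38905 - \frac{481}{3} = \frac{116234}{3}$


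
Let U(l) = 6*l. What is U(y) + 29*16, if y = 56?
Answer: 800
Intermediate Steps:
U(y) + 29*16 = 6*56 + 29*16 = 336 + 464 = 800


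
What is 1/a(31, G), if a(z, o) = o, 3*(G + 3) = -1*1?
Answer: -3/10 ≈ -0.30000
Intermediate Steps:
G = -10/3 (G = -3 + (-1*1)/3 = -3 + (⅓)*(-1) = -3 - ⅓ = -10/3 ≈ -3.3333)
1/a(31, G) = 1/(-10/3) = -3/10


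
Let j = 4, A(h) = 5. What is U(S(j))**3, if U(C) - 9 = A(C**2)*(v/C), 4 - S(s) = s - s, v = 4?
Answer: 2744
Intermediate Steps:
S(s) = 4 (S(s) = 4 - (s - s) = 4 - 1*0 = 4 + 0 = 4)
U(C) = 9 + 20/C (U(C) = 9 + 5*(4/C) = 9 + 20/C)
U(S(j))**3 = (9 + 20/4)**3 = (9 + 20*(1/4))**3 = (9 + 5)**3 = 14**3 = 2744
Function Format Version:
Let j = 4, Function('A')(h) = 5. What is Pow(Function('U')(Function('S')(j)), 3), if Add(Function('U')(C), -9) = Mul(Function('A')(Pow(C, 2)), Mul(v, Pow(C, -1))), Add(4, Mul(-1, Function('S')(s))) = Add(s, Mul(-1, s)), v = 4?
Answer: 2744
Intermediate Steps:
Function('S')(s) = 4 (Function('S')(s) = Add(4, Mul(-1, Add(s, Mul(-1, s)))) = Add(4, Mul(-1, 0)) = Add(4, 0) = 4)
Function('U')(C) = Add(9, Mul(20, Pow(C, -1))) (Function('U')(C) = Add(9, Mul(5, Mul(4, Pow(C, -1)))) = Add(9, Mul(20, Pow(C, -1))))
Pow(Function('U')(Function('S')(j)), 3) = Pow(Add(9, Mul(20, Pow(4, -1))), 3) = Pow(Add(9, Mul(20, Rational(1, 4))), 3) = Pow(Add(9, 5), 3) = Pow(14, 3) = 2744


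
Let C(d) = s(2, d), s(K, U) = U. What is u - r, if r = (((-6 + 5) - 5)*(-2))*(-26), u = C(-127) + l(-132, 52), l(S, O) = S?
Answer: 53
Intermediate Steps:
C(d) = d
u = -259 (u = -127 - 132 = -259)
r = -312 (r = ((-1 - 5)*(-2))*(-26) = -6*(-2)*(-26) = 12*(-26) = -312)
u - r = -259 - 1*(-312) = -259 + 312 = 53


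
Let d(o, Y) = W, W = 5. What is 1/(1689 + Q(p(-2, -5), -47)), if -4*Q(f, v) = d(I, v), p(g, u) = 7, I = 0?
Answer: 4/6751 ≈ 0.00059250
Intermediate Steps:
d(o, Y) = 5
Q(f, v) = -5/4 (Q(f, v) = -¼*5 = -5/4)
1/(1689 + Q(p(-2, -5), -47)) = 1/(1689 - 5/4) = 1/(6751/4) = 4/6751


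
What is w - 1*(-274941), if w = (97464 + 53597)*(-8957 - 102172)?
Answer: -16786982928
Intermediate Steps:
w = -16787257869 (w = 151061*(-111129) = -16787257869)
w - 1*(-274941) = -16787257869 - 1*(-274941) = -16787257869 + 274941 = -16786982928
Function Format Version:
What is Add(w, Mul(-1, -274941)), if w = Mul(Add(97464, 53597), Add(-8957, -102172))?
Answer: -16786982928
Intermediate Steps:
w = -16787257869 (w = Mul(151061, -111129) = -16787257869)
Add(w, Mul(-1, -274941)) = Add(-16787257869, Mul(-1, -274941)) = Add(-16787257869, 274941) = -16786982928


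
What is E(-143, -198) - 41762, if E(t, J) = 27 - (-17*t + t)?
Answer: -44023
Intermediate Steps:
E(t, J) = 27 + 16*t (E(t, J) = 27 - (-16)*t = 27 + 16*t)
E(-143, -198) - 41762 = (27 + 16*(-143)) - 41762 = (27 - 2288) - 41762 = -2261 - 41762 = -44023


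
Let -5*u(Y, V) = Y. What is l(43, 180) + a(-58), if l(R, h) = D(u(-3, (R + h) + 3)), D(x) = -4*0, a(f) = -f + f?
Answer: 0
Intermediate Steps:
u(Y, V) = -Y/5
a(f) = 0
D(x) = 0
l(R, h) = 0
l(43, 180) + a(-58) = 0 + 0 = 0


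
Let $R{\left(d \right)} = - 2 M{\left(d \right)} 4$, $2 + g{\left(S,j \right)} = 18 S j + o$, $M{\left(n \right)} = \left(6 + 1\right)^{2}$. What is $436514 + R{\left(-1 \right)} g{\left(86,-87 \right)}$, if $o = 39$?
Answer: $53215002$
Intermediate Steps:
$M{\left(n \right)} = 49$ ($M{\left(n \right)} = 7^{2} = 49$)
$g{\left(S,j \right)} = 37 + 18 S j$ ($g{\left(S,j \right)} = -2 + \left(18 S j + 39\right) = -2 + \left(39 + 18 S j\right) = 37 + 18 S j$)
$R{\left(d \right)} = -392$ ($R{\left(d \right)} = \left(-2\right) 49 \cdot 4 = \left(-98\right) 4 = -392$)
$436514 + R{\left(-1 \right)} g{\left(86,-87 \right)} = 436514 - 392 \left(37 + 18 \cdot 86 \left(-87\right)\right) = 436514 - 392 \left(37 - 134676\right) = 436514 - -52778488 = 436514 + 52778488 = 53215002$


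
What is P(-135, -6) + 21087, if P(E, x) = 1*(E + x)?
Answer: 20946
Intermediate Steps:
P(E, x) = E + x
P(-135, -6) + 21087 = (-135 - 6) + 21087 = -141 + 21087 = 20946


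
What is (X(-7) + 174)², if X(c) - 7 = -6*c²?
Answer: 12769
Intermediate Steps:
X(c) = 7 - 6*c²
(X(-7) + 174)² = ((7 - 6*(-7)²) + 174)² = ((7 - 6*49) + 174)² = ((7 - 294) + 174)² = (-287 + 174)² = (-113)² = 12769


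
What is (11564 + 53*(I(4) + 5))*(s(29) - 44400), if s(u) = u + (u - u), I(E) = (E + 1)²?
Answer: -583656134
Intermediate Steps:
I(E) = (1 + E)²
s(u) = u (s(u) = u + 0 = u)
(11564 + 53*(I(4) + 5))*(s(29) - 44400) = (11564 + 53*((1 + 4)² + 5))*(29 - 44400) = (11564 + 53*(5² + 5))*(-44371) = (11564 + 53*(25 + 5))*(-44371) = (11564 + 53*30)*(-44371) = (11564 + 1590)*(-44371) = 13154*(-44371) = -583656134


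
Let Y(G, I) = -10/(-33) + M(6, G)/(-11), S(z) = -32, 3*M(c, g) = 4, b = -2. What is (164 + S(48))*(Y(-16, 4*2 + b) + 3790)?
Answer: 500304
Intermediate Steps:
M(c, g) = 4/3 (M(c, g) = (⅓)*4 = 4/3)
Y(G, I) = 2/11 (Y(G, I) = -10/(-33) + (4/3)/(-11) = -10*(-1/33) + (4/3)*(-1/11) = 10/33 - 4/33 = 2/11)
(164 + S(48))*(Y(-16, 4*2 + b) + 3790) = (164 - 32)*(2/11 + 3790) = 132*(41692/11) = 500304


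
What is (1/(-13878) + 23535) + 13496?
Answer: 513916217/13878 ≈ 37031.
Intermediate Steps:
(1/(-13878) + 23535) + 13496 = (-1/13878 + 23535) + 13496 = 326618729/13878 + 13496 = 513916217/13878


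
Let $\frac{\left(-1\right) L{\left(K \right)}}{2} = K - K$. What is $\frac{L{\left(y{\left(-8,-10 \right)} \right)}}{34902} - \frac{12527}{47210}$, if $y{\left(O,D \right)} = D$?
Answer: $- \frac{12527}{47210} \approx -0.26535$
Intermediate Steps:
$L{\left(K \right)} = 0$ ($L{\left(K \right)} = - 2 \left(K - K\right) = \left(-2\right) 0 = 0$)
$\frac{L{\left(y{\left(-8,-10 \right)} \right)}}{34902} - \frac{12527}{47210} = \frac{0}{34902} - \frac{12527}{47210} = 0 \cdot \frac{1}{34902} - \frac{12527}{47210} = 0 - \frac{12527}{47210} = - \frac{12527}{47210}$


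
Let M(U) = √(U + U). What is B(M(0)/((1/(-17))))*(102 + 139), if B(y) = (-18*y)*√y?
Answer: 0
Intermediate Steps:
M(U) = √2*√U (M(U) = √(2*U) = √2*√U)
B(y) = -18*y^(3/2)
B(M(0)/((1/(-17))))*(102 + 139) = (-18*0^(3/2))*(102 + 139) = -18*0^(3/2)*241 = -18*0*241 = 0*241 = 0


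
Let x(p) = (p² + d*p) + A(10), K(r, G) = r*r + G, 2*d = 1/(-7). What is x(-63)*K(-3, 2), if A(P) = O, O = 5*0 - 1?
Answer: 87395/2 ≈ 43698.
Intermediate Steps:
d = -1/14 (d = (½)/(-7) = (½)*(-⅐) = -1/14 ≈ -0.071429)
K(r, G) = G + r² (K(r, G) = r² + G = G + r²)
O = -1 (O = 0 - 1 = -1)
A(P) = -1
x(p) = -1 + p² - p/14 (x(p) = (p² - p/14) - 1 = -1 + p² - p/14)
x(-63)*K(-3, 2) = (-1 + (-63)² - 1/14*(-63))*(2 + (-3)²) = (-1 + 3969 + 9/2)*(2 + 9) = (7945/2)*11 = 87395/2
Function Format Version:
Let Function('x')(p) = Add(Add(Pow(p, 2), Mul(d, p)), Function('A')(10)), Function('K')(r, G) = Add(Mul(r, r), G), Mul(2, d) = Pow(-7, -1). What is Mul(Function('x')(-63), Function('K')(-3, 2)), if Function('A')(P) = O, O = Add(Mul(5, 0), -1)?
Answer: Rational(87395, 2) ≈ 43698.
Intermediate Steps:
d = Rational(-1, 14) (d = Mul(Rational(1, 2), Pow(-7, -1)) = Mul(Rational(1, 2), Rational(-1, 7)) = Rational(-1, 14) ≈ -0.071429)
Function('K')(r, G) = Add(G, Pow(r, 2)) (Function('K')(r, G) = Add(Pow(r, 2), G) = Add(G, Pow(r, 2)))
O = -1 (O = Add(0, -1) = -1)
Function('A')(P) = -1
Function('x')(p) = Add(-1, Pow(p, 2), Mul(Rational(-1, 14), p)) (Function('x')(p) = Add(Add(Pow(p, 2), Mul(Rational(-1, 14), p)), -1) = Add(-1, Pow(p, 2), Mul(Rational(-1, 14), p)))
Mul(Function('x')(-63), Function('K')(-3, 2)) = Mul(Add(-1, Pow(-63, 2), Mul(Rational(-1, 14), -63)), Add(2, Pow(-3, 2))) = Mul(Add(-1, 3969, Rational(9, 2)), Add(2, 9)) = Mul(Rational(7945, 2), 11) = Rational(87395, 2)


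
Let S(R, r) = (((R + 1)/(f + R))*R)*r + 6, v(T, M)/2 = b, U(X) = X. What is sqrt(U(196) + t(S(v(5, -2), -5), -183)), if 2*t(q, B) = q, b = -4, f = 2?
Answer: sqrt(2001)/3 ≈ 14.911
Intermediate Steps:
v(T, M) = -8 (v(T, M) = 2*(-4) = -8)
S(R, r) = 6 + R*r*(1 + R)/(2 + R) (S(R, r) = (((R + 1)/(2 + R))*R)*r + 6 = (((1 + R)/(2 + R))*R)*r + 6 = (R*(1 + R)/(2 + R))*r + 6 = R*r*(1 + R)/(2 + R) + 6 = 6 + R*r*(1 + R)/(2 + R))
t(q, B) = q/2
sqrt(U(196) + t(S(v(5, -2), -5), -183)) = sqrt(196 + ((12 + 6*(-8) - 8*(-5) - 5*(-8)**2)/(2 - 8))/2) = sqrt(196 + ((12 - 48 + 40 - 5*64)/(-6))/2) = sqrt(196 + (-(12 - 48 + 40 - 320)/6)/2) = sqrt(196 + (-1/6*(-316))/2) = sqrt(196 + (1/2)*(158/3)) = sqrt(196 + 79/3) = sqrt(667/3) = sqrt(2001)/3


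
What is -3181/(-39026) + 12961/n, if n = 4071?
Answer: 518765837/158874846 ≈ 3.2652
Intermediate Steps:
-3181/(-39026) + 12961/n = -3181/(-39026) + 12961/4071 = -3181*(-1/39026) + 12961*(1/4071) = 3181/39026 + 12961/4071 = 518765837/158874846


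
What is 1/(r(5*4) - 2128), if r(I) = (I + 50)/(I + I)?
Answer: -4/8505 ≈ -0.00047031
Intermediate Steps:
r(I) = (50 + I)/(2*I) (r(I) = (50 + I)/((2*I)) = (50 + I)*(1/(2*I)) = (50 + I)/(2*I))
1/(r(5*4) - 2128) = 1/((50 + 5*4)/(2*((5*4))) - 2128) = 1/((1/2)*(50 + 20)/20 - 2128) = 1/((1/2)*(1/20)*70 - 2128) = 1/(7/4 - 2128) = 1/(-8505/4) = -4/8505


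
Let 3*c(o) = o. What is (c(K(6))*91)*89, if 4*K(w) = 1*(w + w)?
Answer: 8099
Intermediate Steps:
K(w) = w/2 (K(w) = (1*(w + w))/4 = (1*(2*w))/4 = (2*w)/4 = w/2)
c(o) = o/3
(c(K(6))*91)*89 = ((((½)*6)/3)*91)*89 = (((⅓)*3)*91)*89 = (1*91)*89 = 91*89 = 8099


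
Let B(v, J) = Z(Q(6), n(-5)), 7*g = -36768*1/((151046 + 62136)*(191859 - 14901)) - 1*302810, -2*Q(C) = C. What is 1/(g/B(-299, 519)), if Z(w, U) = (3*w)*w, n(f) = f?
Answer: -84879585801/135991467600442 ≈ -0.00062415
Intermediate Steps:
Q(C) = -C/2
Z(w, U) = 3*w**2
g = -135991467600442/3143688363 (g = (-36768*1/((151046 + 62136)*(191859 - 14901)) - 1*302810)/7 = (-36768/(176958*213182) - 302810)/7 = (-36768/37724260356 - 302810)/7 = (-36768*1/37724260356 - 302810)/7 = (-3064/3143688363 - 302810)/7 = (1/7)*(-951940273203094/3143688363) = -135991467600442/3143688363 ≈ -43259.)
B(v, J) = 27 (B(v, J) = 3*(-1/2*6)**2 = 3*(-3)**2 = 3*9 = 27)
1/(g/B(-299, 519)) = 1/(-135991467600442/3143688363/27) = 1/(-135991467600442/3143688363*1/27) = 1/(-135991467600442/84879585801) = -84879585801/135991467600442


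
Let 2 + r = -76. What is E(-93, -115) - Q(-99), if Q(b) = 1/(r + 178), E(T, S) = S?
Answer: -11501/100 ≈ -115.01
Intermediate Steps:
r = -78 (r = -2 - 76 = -78)
Q(b) = 1/100 (Q(b) = 1/(-78 + 178) = 1/100)
E(-93, -115) - Q(-99) = -115 - 1*1/100 = -115 - 1/100 = -11501/100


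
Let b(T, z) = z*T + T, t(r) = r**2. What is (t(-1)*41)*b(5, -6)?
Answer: -1025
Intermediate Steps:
b(T, z) = T + T*z (b(T, z) = T*z + T = T + T*z)
(t(-1)*41)*b(5, -6) = ((-1)**2*41)*(5*(1 - 6)) = (1*41)*(5*(-5)) = 41*(-25) = -1025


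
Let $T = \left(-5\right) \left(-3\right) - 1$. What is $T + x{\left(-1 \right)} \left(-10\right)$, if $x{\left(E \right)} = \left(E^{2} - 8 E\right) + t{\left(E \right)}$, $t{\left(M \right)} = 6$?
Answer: $-136$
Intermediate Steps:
$T = 14$ ($T = 15 - 1 = 14$)
$x{\left(E \right)} = 6 + E^{2} - 8 E$ ($x{\left(E \right)} = \left(E^{2} - 8 E\right) + 6 = 6 + E^{2} - 8 E$)
$T + x{\left(-1 \right)} \left(-10\right) = 14 + \left(6 + \left(-1\right)^{2} - -8\right) \left(-10\right) = 14 + \left(6 + 1 + 8\right) \left(-10\right) = 14 + 15 \left(-10\right) = 14 - 150 = -136$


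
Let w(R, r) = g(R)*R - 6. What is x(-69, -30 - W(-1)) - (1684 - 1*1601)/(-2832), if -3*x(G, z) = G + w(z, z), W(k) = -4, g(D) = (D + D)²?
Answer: 22145953/944 ≈ 23460.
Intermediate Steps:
g(D) = 4*D² (g(D) = (2*D)² = 4*D²)
w(R, r) = -6 + 4*R³ (w(R, r) = (4*R²)*R - 6 = 4*R³ - 6 = -6 + 4*R³)
x(G, z) = 2 - 4*z³/3 - G/3 (x(G, z) = -(G + (-6 + 4*z³))/3 = -(-6 + G + 4*z³)/3 = 2 - 4*z³/3 - G/3)
x(-69, -30 - W(-1)) - (1684 - 1*1601)/(-2832) = (2 - 4*(-30 - 1*(-4))³/3 - ⅓*(-69)) - (1684 - 1*1601)/(-2832) = (2 - 4*(-30 + 4)³/3 + 23) - (1684 - 1601)*(-1)/2832 = (2 - 4/3*(-26)³ + 23) - 83*(-1)/2832 = (2 - 4/3*(-17576) + 23) - 1*(-83/2832) = (2 + 70304/3 + 23) + 83/2832 = 70379/3 + 83/2832 = 22145953/944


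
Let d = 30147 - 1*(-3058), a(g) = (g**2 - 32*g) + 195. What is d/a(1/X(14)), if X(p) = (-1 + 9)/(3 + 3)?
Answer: 106256/549 ≈ 193.54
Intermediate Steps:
X(p) = 4/3 (X(p) = 8/6 = 8*(1/6) = 4/3)
a(g) = 195 + g**2 - 32*g
d = 33205 (d = 30147 + 3058 = 33205)
d/a(1/X(14)) = 33205/(195 + (1/(4/3))**2 - 32/4/3) = 33205/(195 + (3/4)**2 - 32*3/4) = 33205/(195 + 9/16 - 24) = 33205/(2745/16) = 33205*(16/2745) = 106256/549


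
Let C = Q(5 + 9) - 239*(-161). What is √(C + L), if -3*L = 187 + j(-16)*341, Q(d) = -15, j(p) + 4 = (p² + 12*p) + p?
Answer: √300603/3 ≈ 182.76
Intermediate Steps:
j(p) = -4 + p² + 13*p (j(p) = -4 + ((p² + 12*p) + p) = -4 + (p² + 13*p) = -4 + p² + 13*p)
L = -15191/3 (L = -(187 + (-4 + (-16)² + 13*(-16))*341)/3 = -(187 + (-4 + 256 - 208)*341)/3 = -(187 + 44*341)/3 = -(187 + 15004)/3 = -⅓*15191 = -15191/3 ≈ -5063.7)
C = 38464 (C = -15 - 239*(-161) = -15 + 38479 = 38464)
√(C + L) = √(38464 - 15191/3) = √(100201/3) = √300603/3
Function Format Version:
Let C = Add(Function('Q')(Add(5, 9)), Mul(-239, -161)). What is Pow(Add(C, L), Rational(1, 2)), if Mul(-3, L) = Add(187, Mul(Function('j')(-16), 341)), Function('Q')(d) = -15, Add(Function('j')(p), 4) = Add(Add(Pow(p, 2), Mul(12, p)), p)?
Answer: Mul(Rational(1, 3), Pow(300603, Rational(1, 2))) ≈ 182.76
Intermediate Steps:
Function('j')(p) = Add(-4, Pow(p, 2), Mul(13, p)) (Function('j')(p) = Add(-4, Add(Add(Pow(p, 2), Mul(12, p)), p)) = Add(-4, Add(Pow(p, 2), Mul(13, p))) = Add(-4, Pow(p, 2), Mul(13, p)))
L = Rational(-15191, 3) (L = Mul(Rational(-1, 3), Add(187, Mul(Add(-4, Pow(-16, 2), Mul(13, -16)), 341))) = Mul(Rational(-1, 3), Add(187, Mul(Add(-4, 256, -208), 341))) = Mul(Rational(-1, 3), Add(187, Mul(44, 341))) = Mul(Rational(-1, 3), Add(187, 15004)) = Mul(Rational(-1, 3), 15191) = Rational(-15191, 3) ≈ -5063.7)
C = 38464 (C = Add(-15, Mul(-239, -161)) = Add(-15, 38479) = 38464)
Pow(Add(C, L), Rational(1, 2)) = Pow(Add(38464, Rational(-15191, 3)), Rational(1, 2)) = Pow(Rational(100201, 3), Rational(1, 2)) = Mul(Rational(1, 3), Pow(300603, Rational(1, 2)))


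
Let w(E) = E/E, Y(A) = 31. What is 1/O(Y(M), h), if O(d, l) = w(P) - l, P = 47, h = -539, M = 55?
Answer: 1/540 ≈ 0.0018519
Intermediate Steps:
w(E) = 1
O(d, l) = 1 - l
1/O(Y(M), h) = 1/(1 - 1*(-539)) = 1/(1 + 539) = 1/540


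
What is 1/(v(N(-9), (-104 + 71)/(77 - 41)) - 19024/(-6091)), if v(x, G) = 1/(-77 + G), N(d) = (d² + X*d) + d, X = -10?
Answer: 5695085/17714348 ≈ 0.32150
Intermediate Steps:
N(d) = d² - 9*d (N(d) = (d² - 10*d) + d = d² - 9*d)
1/(v(N(-9), (-104 + 71)/(77 - 41)) - 19024/(-6091)) = 1/(1/(-77 + (-104 + 71)/(77 - 41)) - 19024/(-6091)) = 1/(1/(-77 - 33/36) - 19024*(-1)/6091) = 1/(1/(-77 - 33*1/36) - 1*(-19024/6091)) = 1/(1/(-77 - 11/12) + 19024/6091) = 1/(1/(-935/12) + 19024/6091) = 1/(-12/935 + 19024/6091) = 1/(17714348/5695085) = 5695085/17714348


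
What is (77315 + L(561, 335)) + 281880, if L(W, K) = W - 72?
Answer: 359684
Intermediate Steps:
L(W, K) = -72 + W
(77315 + L(561, 335)) + 281880 = (77315 + (-72 + 561)) + 281880 = (77315 + 489) + 281880 = 77804 + 281880 = 359684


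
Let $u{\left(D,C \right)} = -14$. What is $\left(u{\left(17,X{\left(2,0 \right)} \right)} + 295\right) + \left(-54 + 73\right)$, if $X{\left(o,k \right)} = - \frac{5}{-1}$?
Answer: $300$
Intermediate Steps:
$X{\left(o,k \right)} = 5$ ($X{\left(o,k \right)} = \left(-5\right) \left(-1\right) = 5$)
$\left(u{\left(17,X{\left(2,0 \right)} \right)} + 295\right) + \left(-54 + 73\right) = \left(-14 + 295\right) + \left(-54 + 73\right) = 281 + 19 = 300$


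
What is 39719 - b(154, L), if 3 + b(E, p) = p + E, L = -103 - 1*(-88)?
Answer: 39583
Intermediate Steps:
L = -15 (L = -103 + 88 = -15)
b(E, p) = -3 + E + p (b(E, p) = -3 + (p + E) = -3 + (E + p) = -3 + E + p)
39719 - b(154, L) = 39719 - (-3 + 154 - 15) = 39719 - 1*136 = 39719 - 136 = 39583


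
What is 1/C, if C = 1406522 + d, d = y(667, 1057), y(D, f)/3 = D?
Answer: 1/1408523 ≈ 7.0996e-7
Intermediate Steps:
y(D, f) = 3*D
d = 2001 (d = 3*667 = 2001)
C = 1408523 (C = 1406522 + 2001 = 1408523)
1/C = 1/1408523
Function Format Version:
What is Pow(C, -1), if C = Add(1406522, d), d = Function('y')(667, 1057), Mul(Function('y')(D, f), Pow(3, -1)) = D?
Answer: Rational(1, 1408523) ≈ 7.0996e-7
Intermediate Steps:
Function('y')(D, f) = Mul(3, D)
d = 2001 (d = Mul(3, 667) = 2001)
C = 1408523 (C = Add(1406522, 2001) = 1408523)
Pow(C, -1) = Pow(1408523, -1) = Rational(1, 1408523)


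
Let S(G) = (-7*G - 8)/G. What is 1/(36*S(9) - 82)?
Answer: -1/366 ≈ -0.0027322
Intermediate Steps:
S(G) = (-8 - 7*G)/G
1/(36*S(9) - 82) = 1/(36*(-7 - 8/9) - 82) = 1/(36*(-71/9) - 82) = 1/(-284 - 82) = 1/(-366) = -1/366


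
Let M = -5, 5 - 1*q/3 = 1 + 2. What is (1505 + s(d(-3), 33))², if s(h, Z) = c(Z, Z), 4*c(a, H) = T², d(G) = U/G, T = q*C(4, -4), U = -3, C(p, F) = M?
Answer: 2992900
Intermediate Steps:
q = 6 (q = 15 - 3*(1 + 2) = 15 - 3*3 = 15 - 9 = 6)
C(p, F) = -5
T = -30 (T = 6*(-5) = -30)
d(G) = -3/G
c(a, H) = 225 (c(a, H) = (¼)*(-30)² = (¼)*900 = 225)
s(h, Z) = 225
(1505 + s(d(-3), 33))² = (1505 + 225)² = 1730² = 2992900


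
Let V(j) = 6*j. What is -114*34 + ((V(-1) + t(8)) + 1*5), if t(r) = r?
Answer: -3869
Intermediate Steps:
-114*34 + ((V(-1) + t(8)) + 1*5) = -114*34 + ((6*(-1) + 8) + 1*5) = -3876 + ((-6 + 8) + 5) = -3876 + (2 + 5) = -3876 + 7 = -3869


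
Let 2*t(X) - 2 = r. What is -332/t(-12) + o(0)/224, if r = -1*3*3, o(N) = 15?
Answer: 21263/224 ≈ 94.924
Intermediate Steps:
r = -9 (r = -3*3 = -9)
t(X) = -7/2 (t(X) = 1 + (½)*(-9) = 1 - 9/2 = -7/2)
-332/t(-12) + o(0)/224 = -332/(-7/2) + 15/224 = -332*(-2/7) + 15*(1/224) = 664/7 + 15/224 = 21263/224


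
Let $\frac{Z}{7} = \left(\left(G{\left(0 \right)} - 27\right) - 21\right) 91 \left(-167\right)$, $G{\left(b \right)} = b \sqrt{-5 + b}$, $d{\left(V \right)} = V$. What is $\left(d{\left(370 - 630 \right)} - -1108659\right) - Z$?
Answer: $-3997793$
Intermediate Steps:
$Z = 5106192$ ($Z = 7 \left(\left(0 \sqrt{-5 + 0} - 27\right) - 21\right) 91 \left(-167\right) = 7 \left(\left(0 \sqrt{-5} - 27\right) - 21\right) 91 \left(-167\right) = 7 \left(\left(0 i \sqrt{5} - 27\right) - 21\right) 91 \left(-167\right) = 7 \left(\left(0 - 27\right) - 21\right) 91 \left(-167\right) = 7 \left(-27 - 21\right) 91 \left(-167\right) = 7 \left(-48\right) 91 \left(-167\right) = 7 \left(\left(-4368\right) \left(-167\right)\right) = 7 \cdot 729456 = 5106192$)
$\left(d{\left(370 - 630 \right)} - -1108659\right) - Z = \left(\left(370 - 630\right) - -1108659\right) - 5106192 = \left(-260 + 1108659\right) - 5106192 = 1108399 - 5106192 = -3997793$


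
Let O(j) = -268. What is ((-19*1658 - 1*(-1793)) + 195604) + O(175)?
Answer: 165627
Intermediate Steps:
((-19*1658 - 1*(-1793)) + 195604) + O(175) = ((-19*1658 - 1*(-1793)) + 195604) - 268 = ((-31502 + 1793) + 195604) - 268 = (-29709 + 195604) - 268 = 165895 - 268 = 165627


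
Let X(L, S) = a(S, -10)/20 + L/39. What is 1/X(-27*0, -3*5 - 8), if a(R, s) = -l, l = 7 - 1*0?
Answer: -20/7 ≈ -2.8571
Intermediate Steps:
l = 7 (l = 7 + 0 = 7)
a(R, s) = -7 (a(R, s) = -1*7 = -7)
X(L, S) = -7/20 + L/39
1/X(-27*0, -3*5 - 8) = 1/(-7/20 + (-27*0)/39) = 1/(-7/20 + (1/39)*0) = 1/(-7/20 + 0) = 1/(-7/20) = -20/7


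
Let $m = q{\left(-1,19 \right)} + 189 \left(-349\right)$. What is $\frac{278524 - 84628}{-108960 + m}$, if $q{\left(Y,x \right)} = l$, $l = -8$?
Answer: $- \frac{193896}{174929} \approx -1.1084$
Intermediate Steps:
$q{\left(Y,x \right)} = -8$
$m = -65969$ ($m = -8 + 189 \left(-349\right) = -8 - 65961 = -65969$)
$\frac{278524 - 84628}{-108960 + m} = \frac{278524 - 84628}{-108960 - 65969} = \frac{193896}{-174929} = 193896 \left(- \frac{1}{174929}\right) = - \frac{193896}{174929}$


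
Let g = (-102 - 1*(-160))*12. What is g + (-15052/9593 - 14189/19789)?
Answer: 354964397/511687 ≈ 693.71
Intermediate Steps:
g = 696 (g = (-102 + 160)*12 = 58*12 = 696)
g + (-15052/9593 - 14189/19789) = 696 + (-15052/9593 - 14189/19789) = 696 + (-15052*1/9593 - 14189*1/19789) = 696 + (-284/181 - 2027/2827) = 696 - 1169755/511687 = 354964397/511687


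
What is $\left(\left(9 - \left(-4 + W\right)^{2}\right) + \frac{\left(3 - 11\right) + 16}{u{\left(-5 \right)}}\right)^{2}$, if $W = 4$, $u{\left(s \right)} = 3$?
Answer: $\frac{1225}{9} \approx 136.11$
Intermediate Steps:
$\left(\left(9 - \left(-4 + W\right)^{2}\right) + \frac{\left(3 - 11\right) + 16}{u{\left(-5 \right)}}\right)^{2} = \left(\left(9 - \left(-4 + 4\right)^{2}\right) + \frac{\left(3 - 11\right) + 16}{3}\right)^{2} = \left(\left(9 - 0^{2}\right) + \left(\left(3 - 11\right) + 16\right) \frac{1}{3}\right)^{2} = \left(\left(9 - 0\right) + \left(-8 + 16\right) \frac{1}{3}\right)^{2} = \left(\left(9 + 0\right) + 8 \cdot \frac{1}{3}\right)^{2} = \left(9 + \frac{8}{3}\right)^{2} = \left(\frac{35}{3}\right)^{2} = \frac{1225}{9}$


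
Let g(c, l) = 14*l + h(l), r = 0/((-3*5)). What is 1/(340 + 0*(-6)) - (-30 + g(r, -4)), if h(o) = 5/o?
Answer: 14833/170 ≈ 87.253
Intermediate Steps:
r = 0 (r = 0/(-15) = 0*(-1/15) = 0)
g(c, l) = 5/l + 14*l (g(c, l) = 14*l + 5/l = 5/l + 14*l)
1/(340 + 0*(-6)) - (-30 + g(r, -4)) = 1/(340 + 0*(-6)) - (-30 + (5/(-4) + 14*(-4))) = 1/(340 + 0) - (-30 + (5*(-¼) - 56)) = 1/340 - (-30 + (-5/4 - 56)) = 1/340 - (-30 - 229/4) = 1/340 - 1*(-349/4) = 1/340 + 349/4 = 14833/170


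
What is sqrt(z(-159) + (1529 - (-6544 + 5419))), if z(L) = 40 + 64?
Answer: sqrt(2758) ≈ 52.517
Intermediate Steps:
z(L) = 104
sqrt(z(-159) + (1529 - (-6544 + 5419))) = sqrt(104 + (1529 - (-6544 + 5419))) = sqrt(104 + (1529 - 1*(-1125))) = sqrt(104 + (1529 + 1125)) = sqrt(104 + 2654) = sqrt(2758)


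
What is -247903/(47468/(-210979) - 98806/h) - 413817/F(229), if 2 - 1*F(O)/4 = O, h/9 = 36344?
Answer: 7774504208677504425/16513153136908 ≈ 4.7081e+5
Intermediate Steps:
h = 327096 (h = 9*36344 = 327096)
F(O) = 8 - 4*O
-247903/(47468/(-210979) - 98806/h) - 413817/F(229) = -247903/(47468/(-210979) - 98806/327096) - 413817/(8 - 4*229) = -247903/(47468*(-1/210979) - 98806*1/327096) - 413817/(8 - 916) = -247903/(-47468/210979 - 49403/163548) - 413817/(-908) = -247903/(-18186292001/34505193492) - 413817*(-1/908) = -247903*(-34505193492/18186292001) + 413817/908 = 8553940982247276/18186292001 + 413817/908 = 7774504208677504425/16513153136908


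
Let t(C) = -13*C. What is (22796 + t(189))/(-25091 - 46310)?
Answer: -1849/6491 ≈ -0.28486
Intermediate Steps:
(22796 + t(189))/(-25091 - 46310) = (22796 - 13*189)/(-25091 - 46310) = (22796 - 2457)/(-71401) = 20339*(-1/71401) = -1849/6491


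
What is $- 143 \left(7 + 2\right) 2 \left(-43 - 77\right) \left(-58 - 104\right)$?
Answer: $-50038560$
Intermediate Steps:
$- 143 \left(7 + 2\right) 2 \left(-43 - 77\right) \left(-58 - 104\right) = - 143 \cdot 9 \cdot 2 \left(\left(-120\right) \left(-162\right)\right) = \left(-143\right) 18 \cdot 19440 = \left(-2574\right) 19440 = -50038560$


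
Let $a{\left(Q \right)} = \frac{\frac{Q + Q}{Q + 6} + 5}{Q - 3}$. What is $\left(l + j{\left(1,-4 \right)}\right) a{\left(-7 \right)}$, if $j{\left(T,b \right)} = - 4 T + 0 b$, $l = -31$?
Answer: $\frac{133}{2} \approx 66.5$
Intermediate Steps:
$j{\left(T,b \right)} = - 4 T$ ($j{\left(T,b \right)} = - 4 T + 0 = - 4 T$)
$a{\left(Q \right)} = \frac{5 + \frac{2 Q}{6 + Q}}{-3 + Q}$ ($a{\left(Q \right)} = \frac{\frac{2 Q}{6 + Q} + 5}{-3 + Q} = \frac{5 + \frac{2 Q}{6 + Q}}{-3 + Q}$)
$\left(l + j{\left(1,-4 \right)}\right) a{\left(-7 \right)} = \left(-31 - 4\right) \frac{30 + 7 \left(-7\right)}{-18 + \left(-7\right)^{2} + 3 \left(-7\right)} = \left(-31 - 4\right) \frac{30 - 49}{-18 + 49 - 21} = - 35 \cdot \frac{1}{10} \left(-19\right) = \left(-35\right) \left(- \frac{19}{10}\right) = \frac{133}{2}$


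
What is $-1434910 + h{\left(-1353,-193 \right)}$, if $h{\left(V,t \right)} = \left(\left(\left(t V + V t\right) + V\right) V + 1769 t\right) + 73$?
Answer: $-706560719$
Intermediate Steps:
$h{\left(V,t \right)} = 73 + 1769 t + V \left(V + 2 V t\right)$ ($h{\left(V,t \right)} = \left(\left(\left(V t + V t\right) + V\right) V + 1769 t\right) + 73 = \left(\left(2 V t + V\right) V + 1769 t\right) + 73 = \left(\left(V + 2 V t\right) V + 1769 t\right) + 73 = \left(V \left(V + 2 V t\right) + 1769 t\right) + 73 = \left(1769 t + V \left(V + 2 V t\right)\right) + 73 = 73 + 1769 t + V \left(V + 2 V t\right)$)
$-1434910 + h{\left(-1353,-193 \right)} = -1434910 + \left(73 + \left(-1353\right)^{2} + 1769 \left(-193\right) + 2 \left(-193\right) \left(-1353\right)^{2}\right) = -1434910 + \left(73 + 1830609 - 341417 + 2 \left(-193\right) 1830609\right) = -1434910 + \left(73 + 1830609 - 341417 - 706615074\right) = -1434910 - 705125809 = -706560719$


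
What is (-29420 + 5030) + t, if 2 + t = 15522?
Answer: -8870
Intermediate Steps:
t = 15520 (t = -2 + 15522 = 15520)
(-29420 + 5030) + t = (-29420 + 5030) + 15520 = -24390 + 15520 = -8870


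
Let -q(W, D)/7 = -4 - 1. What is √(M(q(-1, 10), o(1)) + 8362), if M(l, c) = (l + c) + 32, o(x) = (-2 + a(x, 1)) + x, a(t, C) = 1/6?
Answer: √303414/6 ≈ 91.805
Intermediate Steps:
a(t, C) = ⅙ (a(t, C) = 1*(⅙) = ⅙)
o(x) = -11/6 + x (o(x) = (-2 + ⅙) + x = -11/6 + x)
q(W, D) = 35 (q(W, D) = -7*(-4 - 1) = -7*(-5) = 35)
M(l, c) = 32 + c + l (M(l, c) = (c + l) + 32 = 32 + c + l)
√(M(q(-1, 10), o(1)) + 8362) = √((32 + (-11/6 + 1) + 35) + 8362) = √((32 - ⅚ + 35) + 8362) = √(397/6 + 8362) = √(50569/6) = √303414/6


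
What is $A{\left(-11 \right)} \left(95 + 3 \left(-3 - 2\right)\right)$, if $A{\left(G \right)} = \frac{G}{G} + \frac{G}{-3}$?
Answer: $\frac{1120}{3} \approx 373.33$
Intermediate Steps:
$A{\left(G \right)} = 1 - \frac{G}{3}$ ($A{\left(G \right)} = 1 + G \left(- \frac{1}{3}\right) = 1 - \frac{G}{3}$)
$A{\left(-11 \right)} \left(95 + 3 \left(-3 - 2\right)\right) = \left(1 - - \frac{11}{3}\right) \left(95 + 3 \left(-3 - 2\right)\right) = \left(1 + \frac{11}{3}\right) \left(95 + 3 \left(-5\right)\right) = \frac{14 \left(95 - 15\right)}{3} = \frac{14}{3} \cdot 80 = \frac{1120}{3}$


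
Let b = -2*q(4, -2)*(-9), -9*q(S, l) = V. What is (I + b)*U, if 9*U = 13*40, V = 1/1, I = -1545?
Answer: -804440/9 ≈ -89382.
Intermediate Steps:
V = 1 (V = 1*1 = 1)
q(S, l) = -1/9 (q(S, l) = -1/9*1 = -1/9)
U = 520/9 (U = (13*40)/9 = (1/9)*520 = 520/9 ≈ 57.778)
b = -2 (b = -2*(-1/9)*(-9) = (2/9)*(-9) = -2)
(I + b)*U = (-1545 - 2)*(520/9) = -1547*520/9 = -804440/9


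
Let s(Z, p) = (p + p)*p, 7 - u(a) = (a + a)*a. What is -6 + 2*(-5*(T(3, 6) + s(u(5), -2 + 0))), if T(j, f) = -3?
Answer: -56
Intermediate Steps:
u(a) = 7 - 2*a² (u(a) = 7 - (a + a)*a = 7 - 2*a*a = 7 - 2*a²)
s(Z, p) = 2*p² (s(Z, p) = (2*p)*p = 2*p²)
-6 + 2*(-5*(T(3, 6) + s(u(5), -2 + 0))) = -6 + 2*(-5*(-3 + 2*(-2 + 0)²)) = -6 + 2*(-5*(-3 + 2*(-2)²)) = -6 + 2*(-5*(-3 + 2*4)) = -6 + 2*(-5*(-3 + 8)) = -6 + 2*(-5*5) = -6 + 2*(-25) = -6 - 50 = -56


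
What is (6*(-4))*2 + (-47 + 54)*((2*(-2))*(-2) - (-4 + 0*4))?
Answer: 36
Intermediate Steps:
(6*(-4))*2 + (-47 + 54)*((2*(-2))*(-2) - (-4 + 0*4)) = -24*2 + 7*(-4*(-2) - (-4 + 0)) = -48 + 7*(8 - 1*(-4)) = -48 + 7*(8 + 4) = -48 + 7*12 = -48 + 84 = 36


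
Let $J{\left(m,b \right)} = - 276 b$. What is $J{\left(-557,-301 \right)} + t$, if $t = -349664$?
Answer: $-266588$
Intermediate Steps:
$J{\left(-557,-301 \right)} + t = \left(-276\right) \left(-301\right) - 349664 = 83076 - 349664 = -266588$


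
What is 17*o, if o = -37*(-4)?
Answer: 2516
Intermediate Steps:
o = 148
17*o = 17*148 = 2516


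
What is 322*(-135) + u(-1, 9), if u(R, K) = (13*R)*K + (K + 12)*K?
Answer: -43398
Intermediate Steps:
u(R, K) = K*(12 + K) + 13*K*R (u(R, K) = 13*K*R + (12 + K)*K = 13*K*R + K*(12 + K) = K*(12 + K) + 13*K*R)
322*(-135) + u(-1, 9) = 322*(-135) + 9*(12 + 9 + 13*(-1)) = -43470 + 9*(12 + 9 - 13) = -43470 + 9*8 = -43470 + 72 = -43398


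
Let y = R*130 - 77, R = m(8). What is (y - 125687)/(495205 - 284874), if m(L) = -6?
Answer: -11504/19121 ≈ -0.60164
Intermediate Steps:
R = -6
y = -857 (y = -6*130 - 77 = -780 - 77 = -857)
(y - 125687)/(495205 - 284874) = (-857 - 125687)/(495205 - 284874) = -126544/210331 = -126544*1/210331 = -11504/19121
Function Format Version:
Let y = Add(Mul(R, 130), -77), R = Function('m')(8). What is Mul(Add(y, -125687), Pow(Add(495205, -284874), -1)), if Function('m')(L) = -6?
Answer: Rational(-11504, 19121) ≈ -0.60164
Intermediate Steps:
R = -6
y = -857 (y = Add(Mul(-6, 130), -77) = Add(-780, -77) = -857)
Mul(Add(y, -125687), Pow(Add(495205, -284874), -1)) = Mul(Add(-857, -125687), Pow(Add(495205, -284874), -1)) = Mul(-126544, Pow(210331, -1)) = Mul(-126544, Rational(1, 210331)) = Rational(-11504, 19121)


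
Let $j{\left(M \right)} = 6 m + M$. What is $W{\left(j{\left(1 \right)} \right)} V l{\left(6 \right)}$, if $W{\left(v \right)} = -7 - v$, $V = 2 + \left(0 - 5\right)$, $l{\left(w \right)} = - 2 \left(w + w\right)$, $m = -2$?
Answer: $288$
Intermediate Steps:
$l{\left(w \right)} = - 4 w$ ($l{\left(w \right)} = - 2 \cdot 2 w = - 4 w$)
$j{\left(M \right)} = -12 + M$ ($j{\left(M \right)} = 6 \left(-2\right) + M = -12 + M$)
$V = -3$ ($V = 2 + \left(0 - 5\right) = 2 - 5 = -3$)
$W{\left(j{\left(1 \right)} \right)} V l{\left(6 \right)} = \left(-7 - \left(-12 + 1\right)\right) \left(- 3 \left(\left(-4\right) 6\right)\right) = \left(-7 - -11\right) \left(\left(-3\right) \left(-24\right)\right) = \left(-7 + 11\right) 72 = 4 \cdot 72 = 288$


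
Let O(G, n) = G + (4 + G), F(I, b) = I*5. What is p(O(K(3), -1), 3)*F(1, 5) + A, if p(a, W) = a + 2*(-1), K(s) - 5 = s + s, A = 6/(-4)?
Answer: 237/2 ≈ 118.50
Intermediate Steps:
A = -3/2 (A = 6*(-¼) = -3/2 ≈ -1.5000)
F(I, b) = 5*I
K(s) = 5 + 2*s (K(s) = 5 + (s + s) = 5 + 2*s)
O(G, n) = 4 + 2*G
p(a, W) = -2 + a (p(a, W) = a - 2 = -2 + a)
p(O(K(3), -1), 3)*F(1, 5) + A = (-2 + (4 + 2*(5 + 2*3)))*(5*1) - 3/2 = (-2 + (4 + 2*(5 + 6)))*5 - 3/2 = (-2 + (4 + 2*11))*5 - 3/2 = (-2 + (4 + 22))*5 - 3/2 = (-2 + 26)*5 - 3/2 = 24*5 - 3/2 = 120 - 3/2 = 237/2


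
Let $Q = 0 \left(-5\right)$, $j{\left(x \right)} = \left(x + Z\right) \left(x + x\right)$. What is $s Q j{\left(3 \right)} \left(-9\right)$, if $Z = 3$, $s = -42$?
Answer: $0$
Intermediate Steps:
$j{\left(x \right)} = 2 x \left(3 + x\right)$ ($j{\left(x \right)} = \left(x + 3\right) \left(x + x\right) = \left(3 + x\right) 2 x = 2 x \left(3 + x\right)$)
$Q = 0$
$s Q j{\left(3 \right)} \left(-9\right) = - 42 \cdot 0 \cdot 2 \cdot 3 \left(3 + 3\right) \left(-9\right) = - 42 \cdot 0 \cdot 2 \cdot 3 \cdot 6 \left(-9\right) = - 42 \cdot 0 \cdot 36 \left(-9\right) = - 42 \cdot 0 \left(-9\right) = \left(-42\right) 0 = 0$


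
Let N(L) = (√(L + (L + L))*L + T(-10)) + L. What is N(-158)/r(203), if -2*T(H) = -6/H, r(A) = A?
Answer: -1583/2030 - 158*I*√474/203 ≈ -0.7798 - 16.945*I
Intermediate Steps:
T(H) = 3/H (T(H) = -(-3)/H = 3/H)
N(L) = -3/10 + L + √3*L^(3/2) (N(L) = (√(L + (L + L))*L + 3/(-10)) + L = (√(L + 2*L)*L + 3*(-⅒)) + L = (√(3*L)*L - 3/10) + L = ((√3*√L)*L - 3/10) + L = (√3*L^(3/2) - 3/10) + L = (-3/10 + √3*L^(3/2)) + L = -3/10 + L + √3*L^(3/2))
N(-158)/r(203) = (-3/10 - 158 + √3*(-158)^(3/2))/203 = (-3/10 - 158 + √3*(-158*I*√158))*(1/203) = (-3/10 - 158 - 158*I*√474)*(1/203) = (-1583/10 - 158*I*√474)*(1/203) = -1583/2030 - 158*I*√474/203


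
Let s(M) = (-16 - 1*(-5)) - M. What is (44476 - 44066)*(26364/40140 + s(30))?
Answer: -11065736/669 ≈ -16541.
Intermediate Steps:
s(M) = -11 - M (s(M) = (-16 + 5) - M = -11 - M)
(44476 - 44066)*(26364/40140 + s(30)) = (44476 - 44066)*(26364/40140 + (-11 - 1*30)) = 410*(26364*(1/40140) + (-11 - 30)) = 410*(2197/3345 - 41) = 410*(-134948/3345) = -11065736/669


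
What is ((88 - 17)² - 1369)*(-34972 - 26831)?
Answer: -226940616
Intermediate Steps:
((88 - 17)² - 1369)*(-34972 - 26831) = (71² - 1369)*(-61803) = (5041 - 1369)*(-61803) = 3672*(-61803) = -226940616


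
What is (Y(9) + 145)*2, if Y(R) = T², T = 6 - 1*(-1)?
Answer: 388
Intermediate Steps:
T = 7 (T = 6 + 1 = 7)
Y(R) = 49 (Y(R) = 7² = 49)
(Y(9) + 145)*2 = (49 + 145)*2 = 194*2 = 388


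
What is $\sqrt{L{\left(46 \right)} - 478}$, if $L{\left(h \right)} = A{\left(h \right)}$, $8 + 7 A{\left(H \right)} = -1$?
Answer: $\frac{i \sqrt{23485}}{7} \approx 21.893 i$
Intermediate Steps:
$A{\left(H \right)} = - \frac{9}{7}$ ($A{\left(H \right)} = - \frac{8}{7} + \frac{1}{7} \left(-1\right) = - \frac{8}{7} - \frac{1}{7} = - \frac{9}{7}$)
$L{\left(h \right)} = - \frac{9}{7}$
$\sqrt{L{\left(46 \right)} - 478} = \sqrt{- \frac{9}{7} - 478} = \sqrt{- \frac{3355}{7}} = \frac{i \sqrt{23485}}{7}$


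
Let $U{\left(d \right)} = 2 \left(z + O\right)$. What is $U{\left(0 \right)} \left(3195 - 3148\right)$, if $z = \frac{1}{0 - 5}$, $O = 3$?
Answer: $\frac{1316}{5} \approx 263.2$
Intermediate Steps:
$z = - \frac{1}{5}$ ($z = \frac{1}{-5} = - \frac{1}{5} \approx -0.2$)
$U{\left(d \right)} = \frac{28}{5}$ ($U{\left(d \right)} = 2 \left(- \frac{1}{5} + 3\right) = 2 \cdot \frac{14}{5} = \frac{28}{5}$)
$U{\left(0 \right)} \left(3195 - 3148\right) = \frac{28 \left(3195 - 3148\right)}{5} = \frac{28}{5} \cdot 47 = \frac{1316}{5}$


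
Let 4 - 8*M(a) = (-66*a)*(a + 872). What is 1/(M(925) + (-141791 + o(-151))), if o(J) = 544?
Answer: 4/54288439 ≈ 7.3681e-8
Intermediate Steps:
M(a) = 1/2 + 33*a*(872 + a)/4 (M(a) = 1/2 - (-66*a)*(a + 872)/8 = 1/2 - (-66*a)*(872 + a)/8 = 1/2 - (-33)*a*(872 + a)/4 = 1/2 + 33*a*(872 + a)/4)
1/(M(925) + (-141791 + o(-151))) = 1/((1/2 + 7194*925 + (33/4)*925**2) + (-141791 + 544)) = 1/((1/2 + 6654450 + (33/4)*855625) - 141247) = 1/((1/2 + 6654450 + 28235625/4) - 141247) = 1/(54853427/4 - 141247) = 1/(54288439/4) = 4/54288439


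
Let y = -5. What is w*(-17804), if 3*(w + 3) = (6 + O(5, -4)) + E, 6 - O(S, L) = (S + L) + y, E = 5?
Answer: -71216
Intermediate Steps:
O(S, L) = 11 - L - S (O(S, L) = 6 - ((S + L) - 5) = 6 - ((L + S) - 5) = 6 - (-5 + L + S) = 6 + (5 - L - S) = 11 - L - S)
w = 4 (w = -3 + ((6 + (11 - 1*(-4) - 1*5)) + 5)/3 = -3 + ((6 + (11 + 4 - 5)) + 5)/3 = -3 + ((6 + 10) + 5)/3 = -3 + (16 + 5)/3 = -3 + (1/3)*21 = -3 + 7 = 4)
w*(-17804) = 4*(-17804) = -71216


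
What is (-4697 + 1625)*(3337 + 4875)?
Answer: -25227264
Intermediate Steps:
(-4697 + 1625)*(3337 + 4875) = -3072*8212 = -25227264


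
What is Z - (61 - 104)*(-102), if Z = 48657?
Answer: 44271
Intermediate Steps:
Z - (61 - 104)*(-102) = 48657 - (61 - 104)*(-102) = 48657 - (-43)*(-102) = 48657 - 1*4386 = 48657 - 4386 = 44271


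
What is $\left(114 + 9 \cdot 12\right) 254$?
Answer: $56388$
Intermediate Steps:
$\left(114 + 9 \cdot 12\right) 254 = \left(114 + 108\right) 254 = 222 \cdot 254 = 56388$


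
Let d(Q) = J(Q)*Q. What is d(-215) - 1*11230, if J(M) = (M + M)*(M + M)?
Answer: -39764730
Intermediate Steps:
J(M) = 4*M**2 (J(M) = (2*M)*(2*M) = 4*M**2)
d(Q) = 4*Q**3 (d(Q) = (4*Q**2)*Q = 4*Q**3)
d(-215) - 1*11230 = 4*(-215)**3 - 1*11230 = 4*(-9938375) - 11230 = -39753500 - 11230 = -39764730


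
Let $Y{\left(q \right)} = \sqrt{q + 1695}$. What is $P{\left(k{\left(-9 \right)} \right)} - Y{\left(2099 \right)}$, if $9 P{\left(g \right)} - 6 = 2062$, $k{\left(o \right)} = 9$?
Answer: $\frac{2068}{9} - \sqrt{3794} \approx 168.18$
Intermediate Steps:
$Y{\left(q \right)} = \sqrt{1695 + q}$
$P{\left(g \right)} = \frac{2068}{9}$ ($P{\left(g \right)} = \frac{2}{3} + \frac{1}{9} \cdot 2062 = \frac{2}{3} + \frac{2062}{9} = \frac{2068}{9}$)
$P{\left(k{\left(-9 \right)} \right)} - Y{\left(2099 \right)} = \frac{2068}{9} - \sqrt{1695 + 2099} = \frac{2068}{9} - \sqrt{3794}$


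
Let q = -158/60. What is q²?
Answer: 6241/900 ≈ 6.9344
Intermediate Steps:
q = -79/30 (q = -158*1/60 = -79/30 ≈ -2.6333)
q² = (-79/30)² = 6241/900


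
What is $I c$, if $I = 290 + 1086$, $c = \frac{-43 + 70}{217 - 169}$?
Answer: $774$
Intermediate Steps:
$c = \frac{9}{16}$ ($c = \frac{27}{48} = 27 \cdot \frac{1}{48} = \frac{9}{16} \approx 0.5625$)
$I = 1376$
$I c = 1376 \cdot \frac{9}{16} = 774$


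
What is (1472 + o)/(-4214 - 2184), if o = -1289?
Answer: -183/6398 ≈ -0.028603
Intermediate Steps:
(1472 + o)/(-4214 - 2184) = (1472 - 1289)/(-4214 - 2184) = 183/(-6398) = 183*(-1/6398) = -183/6398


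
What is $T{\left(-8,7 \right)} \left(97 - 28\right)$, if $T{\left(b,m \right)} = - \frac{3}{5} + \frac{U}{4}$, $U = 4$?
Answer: $\frac{138}{5} \approx 27.6$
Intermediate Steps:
$T{\left(b,m \right)} = \frac{2}{5}$ ($T{\left(b,m \right)} = - \frac{3}{5} + \frac{4}{4} = \left(-3\right) \frac{1}{5} + 4 \cdot \frac{1}{4} = - \frac{3}{5} + 1 = \frac{2}{5}$)
$T{\left(-8,7 \right)} \left(97 - 28\right) = \frac{2 \left(97 - 28\right)}{5} = \frac{2}{5} \cdot 69 = \frac{138}{5}$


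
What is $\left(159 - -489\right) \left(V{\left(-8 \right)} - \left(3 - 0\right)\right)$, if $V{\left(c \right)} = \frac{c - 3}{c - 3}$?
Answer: $-1296$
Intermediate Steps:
$V{\left(c \right)} = 1$ ($V{\left(c \right)} = \frac{-3 + c}{-3 + c} = 1$)
$\left(159 - -489\right) \left(V{\left(-8 \right)} - \left(3 - 0\right)\right) = \left(159 - -489\right) \left(1 - \left(3 - 0\right)\right) = \left(159 + 489\right) \left(1 - \left(3 + 0\right)\right) = 648 \left(1 - 3\right) = 648 \left(-2\right) = -1296$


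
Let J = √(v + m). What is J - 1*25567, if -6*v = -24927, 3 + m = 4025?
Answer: -25567 + 3*√3634/2 ≈ -25477.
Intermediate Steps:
m = 4022 (m = -3 + 4025 = 4022)
v = 8309/2 (v = -⅙*(-24927) = 8309/2 ≈ 4154.5)
J = 3*√3634/2 (J = √(8309/2 + 4022) = √(16353/2) = 3*√3634/2 ≈ 90.424)
J - 1*25567 = 3*√3634/2 - 1*25567 = 3*√3634/2 - 25567 = -25567 + 3*√3634/2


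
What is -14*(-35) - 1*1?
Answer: 489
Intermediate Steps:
-14*(-35) - 1*1 = 490 - 1 = 489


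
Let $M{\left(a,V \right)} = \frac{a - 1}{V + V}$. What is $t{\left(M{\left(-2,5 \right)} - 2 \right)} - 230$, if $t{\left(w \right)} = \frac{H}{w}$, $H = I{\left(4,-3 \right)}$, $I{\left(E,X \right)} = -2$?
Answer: $- \frac{5270}{23} \approx -229.13$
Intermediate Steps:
$H = -2$
$M{\left(a,V \right)} = \frac{-1 + a}{2 V}$
$t{\left(w \right)} = - \frac{2}{w}$
$t{\left(M{\left(-2,5 \right)} - 2 \right)} - 230 = - \frac{2}{\frac{-1 - 2}{2 \cdot 5} - 2} - 230 = - \frac{2}{\frac{1}{2} \cdot \frac{1}{5} \left(-3\right) - 2} - 230 = - \frac{2}{- \frac{3}{10} - 2} - 230 = - \frac{2}{- \frac{23}{10}} - 230 = \left(-2\right) \left(- \frac{10}{23}\right) - 230 = \frac{20}{23} - 230 = - \frac{5270}{23}$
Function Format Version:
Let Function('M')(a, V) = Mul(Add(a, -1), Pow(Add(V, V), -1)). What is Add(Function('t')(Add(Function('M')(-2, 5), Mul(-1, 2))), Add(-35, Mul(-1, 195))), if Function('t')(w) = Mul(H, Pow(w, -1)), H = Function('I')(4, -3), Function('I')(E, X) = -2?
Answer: Rational(-5270, 23) ≈ -229.13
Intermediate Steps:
H = -2
Function('M')(a, V) = Mul(Rational(1, 2), Pow(V, -1), Add(-1, a)) (Function('M')(a, V) = Mul(Add(-1, a), Pow(Mul(2, V), -1)) = Mul(Add(-1, a), Mul(Rational(1, 2), Pow(V, -1))) = Mul(Rational(1, 2), Pow(V, -1), Add(-1, a)))
Function('t')(w) = Mul(-2, Pow(w, -1))
Add(Function('t')(Add(Function('M')(-2, 5), Mul(-1, 2))), Add(-35, Mul(-1, 195))) = Add(Mul(-2, Pow(Add(Mul(Rational(1, 2), Pow(5, -1), Add(-1, -2)), Mul(-1, 2)), -1)), Add(-35, Mul(-1, 195))) = Add(Mul(-2, Pow(Add(Mul(Rational(1, 2), Rational(1, 5), -3), -2), -1)), Add(-35, -195)) = Add(Mul(-2, Pow(Add(Rational(-3, 10), -2), -1)), -230) = Add(Mul(-2, Pow(Rational(-23, 10), -1)), -230) = Add(Mul(-2, Rational(-10, 23)), -230) = Add(Rational(20, 23), -230) = Rational(-5270, 23)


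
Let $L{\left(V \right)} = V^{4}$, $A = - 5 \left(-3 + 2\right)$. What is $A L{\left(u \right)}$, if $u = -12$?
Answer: $103680$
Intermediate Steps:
$A = 5$ ($A = \left(-5\right) \left(-1\right) = 5$)
$A L{\left(u \right)} = 5 \left(-12\right)^{4} = 5 \cdot 20736 = 103680$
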